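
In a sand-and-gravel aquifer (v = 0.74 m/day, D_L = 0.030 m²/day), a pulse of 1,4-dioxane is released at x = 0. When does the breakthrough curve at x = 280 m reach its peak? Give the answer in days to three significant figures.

For the 1D instantaneous-source solution, setting ∂C/∂t = 0 at fixed x gives v²t² + 2Dt − x² = 0, so t = (√(D² + v²x²) − D)/v².
√(D² + v²x²) = √(0.030² + 0.74² × 280²) = 207.2; v² = 0.5476.
t = (207.2 − 0.030)/0.5476 = 378 days (vs. the pure-advection estimate x/v = 378 d).

378 days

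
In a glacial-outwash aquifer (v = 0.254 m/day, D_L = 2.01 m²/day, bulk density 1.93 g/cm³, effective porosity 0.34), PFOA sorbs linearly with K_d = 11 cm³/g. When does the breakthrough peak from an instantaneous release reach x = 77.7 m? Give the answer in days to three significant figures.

17500 days

Retardation factor R = 1 + ρ_b·K_d/n = 1 + 1.93 × 11/0.34 = 63.44.
Sorption retards both mechanisms: v_R = v/R = 0.004004 m/day, D_R = D/R = 0.03168 m²/day.
Peak time from v_R²t² + 2D_R t − x² = 0: t = (√(D_R² + v_R²x²) − D_R)/v_R².
√(D_R² + v_R²x²) = √(0.03168² + 0.004004² × 77.7²) = 0.3127; v_R² = 1.603e-05.
t = (0.3127 − 0.03168)/1.603e-05 = 17500 days.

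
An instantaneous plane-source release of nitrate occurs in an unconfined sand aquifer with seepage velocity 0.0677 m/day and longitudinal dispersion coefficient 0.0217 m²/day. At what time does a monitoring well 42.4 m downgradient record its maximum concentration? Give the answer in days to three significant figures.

For the 1D instantaneous-source solution, setting ∂C/∂t = 0 at fixed x gives v²t² + 2Dt − x² = 0, so t = (√(D² + v²x²) − D)/v².
√(D² + v²x²) = √(0.0217² + 0.0677² × 42.4²) = 2.871; v² = 0.00458329.
t = (2.871 − 0.0217)/0.00458329 = 622 days (vs. the pure-advection estimate x/v = 626 d).

622 days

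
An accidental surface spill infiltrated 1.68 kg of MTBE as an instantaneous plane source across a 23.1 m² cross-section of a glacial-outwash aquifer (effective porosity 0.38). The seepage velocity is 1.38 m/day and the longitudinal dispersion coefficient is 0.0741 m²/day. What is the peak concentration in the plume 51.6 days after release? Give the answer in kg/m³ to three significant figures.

0.0276 kg/m³

The peak of an instantaneous 1D plume sits at x = vt; there the Gaussian factor is 1 and C_max = M/(n_e·A·√(4πDt)), where n_e·A is the pore area the mass is dissolved in.
√(4πDt) = √(4π × 0.0741 × 51.6) = 6.932 m, so C_max = 1.68/(0.38 × 23.1 × 6.932) = 0.0276 kg/m³.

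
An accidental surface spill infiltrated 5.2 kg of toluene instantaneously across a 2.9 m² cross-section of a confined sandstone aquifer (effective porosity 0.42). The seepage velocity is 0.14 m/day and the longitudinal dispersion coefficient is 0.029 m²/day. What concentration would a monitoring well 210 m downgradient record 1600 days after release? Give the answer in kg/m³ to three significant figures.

0.0615 kg/m³

For an instantaneous plane source, C(x,t) = M/(n_e·A·√(4πDt)) · exp(−(x−vt)²/(4Dt)), with n_e·A the pore (flow) area.
Plume center vt = 0.14 × 1600 = 224 m, so the well at 210 m is 14 m upgradient of the peak.
√(4πDt) = 24.15 m, giving peak height M/(n_e·A·√(4πDt)) = 5.2/(0.42 × 2.9 × 24.15) = 0.1768 kg/m³.
(x−vt)²/(4Dt) = (-14)²/(4 × 0.029 × 1600) = 1.056; exp(−1.056) = 0.3478.
C = 0.1768 × 0.3478 = 0.0615 kg/m³.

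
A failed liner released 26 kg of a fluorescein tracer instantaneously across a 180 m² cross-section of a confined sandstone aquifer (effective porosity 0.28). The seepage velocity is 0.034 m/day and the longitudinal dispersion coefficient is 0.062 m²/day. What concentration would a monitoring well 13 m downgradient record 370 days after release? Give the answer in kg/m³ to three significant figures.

0.0303 kg/m³

For an instantaneous plane source, C(x,t) = M/(n_e·A·√(4πDt)) · exp(−(x−vt)²/(4Dt)), with n_e·A the pore (flow) area.
Plume center vt = 0.034 × 370 = 12.58 m, so the well at 13 m is 0.42 m downgradient of the peak.
√(4πDt) = 16.98 m, giving peak height M/(n_e·A·√(4πDt)) = 26/(0.28 × 180 × 16.98) = 0.03038 kg/m³.
(x−vt)²/(4Dt) = (0.42)²/(4 × 0.062 × 370) = 0.001922; exp(−0.001922) = 0.9981.
C = 0.03038 × 0.9981 = 0.0303 kg/m³.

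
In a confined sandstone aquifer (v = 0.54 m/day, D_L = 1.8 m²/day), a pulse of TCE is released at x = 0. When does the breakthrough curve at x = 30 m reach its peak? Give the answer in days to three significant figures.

49.7 days

For the 1D instantaneous-source solution, setting ∂C/∂t = 0 at fixed x gives v²t² + 2Dt − x² = 0, so t = (√(D² + v²x²) − D)/v².
√(D² + v²x²) = √(1.8² + 0.54² × 30²) = 16.30; v² = 0.2916.
t = (16.30 − 1.8)/0.2916 = 49.7 days (vs. the pure-advection estimate x/v = 55.6 d).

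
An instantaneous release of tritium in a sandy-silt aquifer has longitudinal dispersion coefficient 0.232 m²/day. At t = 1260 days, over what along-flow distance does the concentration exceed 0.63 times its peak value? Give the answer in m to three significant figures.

The plume is Gaussian with σ = √(2Dt) = √(2 × 0.232 × 1260) = 24.18 m.
C/C_peak = exp(−Δx²/(2σ²)) = 0.63 ⇒ Δx = σ·√(−2 ln 0.63) = 24.18 × 0.9613 = 23.24 m.
Width = 2Δx = 46.5 m.

46.5 m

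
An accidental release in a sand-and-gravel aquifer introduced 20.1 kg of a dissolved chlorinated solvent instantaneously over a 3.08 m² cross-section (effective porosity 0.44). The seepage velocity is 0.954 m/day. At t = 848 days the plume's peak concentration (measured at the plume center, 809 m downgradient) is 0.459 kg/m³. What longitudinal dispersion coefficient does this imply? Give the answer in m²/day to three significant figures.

At the plume center C_max = M/(n_e·A·√(4πDt)), so D = M²/(4πt·(n_e·A·C_max)²).
n_e·A·C_max = 0.44 × 3.08 × 0.459 = 0.6220 kg/m.
D = 20.1²/(4π × 848 × 0.6220²) = 0.0980 m²/day.

0.0980 m²/day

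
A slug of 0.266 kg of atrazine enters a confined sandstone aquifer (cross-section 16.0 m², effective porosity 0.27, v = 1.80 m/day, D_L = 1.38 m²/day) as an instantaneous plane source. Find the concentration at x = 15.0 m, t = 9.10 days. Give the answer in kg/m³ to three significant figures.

For an instantaneous plane source, C(x,t) = M/(n_e·A·√(4πDt)) · exp(−(x−vt)²/(4Dt)), with n_e·A the pore (flow) area.
Plume center vt = 1.80 × 9.10 = 16.38 m, so the well at 15.0 m is 1.38 m upgradient of the peak.
√(4πDt) = 12.56 m, giving peak height M/(n_e·A·√(4πDt)) = 0.266/(0.27 × 16.0 × 12.56) = 0.004902 kg/m³.
(x−vt)²/(4Dt) = (-1.38)²/(4 × 1.38 × 9.10) = 0.03791; exp(−0.03791) = 0.9628.
C = 0.004902 × 0.9628 = 0.00472 kg/m³.

0.00472 kg/m³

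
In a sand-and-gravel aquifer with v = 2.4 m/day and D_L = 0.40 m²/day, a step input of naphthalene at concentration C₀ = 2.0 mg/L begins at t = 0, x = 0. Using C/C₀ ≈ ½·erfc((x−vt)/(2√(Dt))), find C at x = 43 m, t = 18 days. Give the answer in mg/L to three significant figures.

For a continuous step input, C/C₀ ≈ ½·erfc((x−vt)/(2√(Dt))).
vt = 2.4 × 18 = 43.2 m and 2√(Dt) = 2√(0.40 × 18) = 5.367 m.
Argument (x−vt)/(2√(Dt)) = (43 − 43.2)/5.367 = -0.03726; ½·erfc(-0.03726) = 0.5210.
C = 2.0 × 0.5210 = 1.04 mg/L.

1.04 mg/L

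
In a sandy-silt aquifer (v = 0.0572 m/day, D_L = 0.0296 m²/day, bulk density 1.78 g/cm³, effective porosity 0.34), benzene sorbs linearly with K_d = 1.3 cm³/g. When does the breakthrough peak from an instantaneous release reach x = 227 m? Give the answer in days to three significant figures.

30900 days

Retardation factor R = 1 + ρ_b·K_d/n = 1 + 1.78 × 1.3/0.34 = 7.806.
Sorption retards both mechanisms: v_R = v/R = 0.007328 m/day, D_R = D/R = 0.003792 m²/day.
Peak time from v_R²t² + 2D_R t − x² = 0: t = (√(D_R² + v_R²x²) − D_R)/v_R².
√(D_R² + v_R²x²) = √(0.003792² + 0.007328² × 227²) = 1.663; v_R² = 5.370e-05.
t = (1.663 − 0.003792)/5.370e-05 = 30900 days.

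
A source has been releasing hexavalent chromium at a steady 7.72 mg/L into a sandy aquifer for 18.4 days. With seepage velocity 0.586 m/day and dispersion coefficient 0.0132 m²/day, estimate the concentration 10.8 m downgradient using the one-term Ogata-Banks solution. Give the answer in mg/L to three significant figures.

For a continuous step input, C/C₀ ≈ ½·erfc((x−vt)/(2√(Dt))).
vt = 0.586 × 18.4 = 10.7824 m and 2√(Dt) = 2√(0.0132 × 18.4) = 0.9857 m.
Argument (x−vt)/(2√(Dt)) = (10.8 − 10.7824)/0.9857 = 0.01786; ½·erfc(0.01786) = 0.4899.
C = 7.72 × 0.4899 = 3.78 mg/L.

3.78 mg/L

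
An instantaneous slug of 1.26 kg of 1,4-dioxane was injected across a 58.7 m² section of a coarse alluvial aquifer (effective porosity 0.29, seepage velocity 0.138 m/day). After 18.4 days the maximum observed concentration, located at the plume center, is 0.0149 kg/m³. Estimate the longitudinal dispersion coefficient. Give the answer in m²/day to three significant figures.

At the plume center C_max = M/(n_e·A·√(4πDt)), so D = M²/(4πt·(n_e·A·C_max)²).
n_e·A·C_max = 0.29 × 58.7 × 0.0149 = 0.2536 kg/m.
D = 1.26²/(4π × 18.4 × 0.2536²) = 0.107 m²/day.

0.107 m²/day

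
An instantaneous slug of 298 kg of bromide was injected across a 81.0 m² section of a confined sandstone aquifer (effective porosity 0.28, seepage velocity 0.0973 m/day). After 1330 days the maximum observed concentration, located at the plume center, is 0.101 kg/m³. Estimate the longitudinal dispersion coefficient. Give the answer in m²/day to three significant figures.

At the plume center C_max = M/(n_e·A·√(4πDt)), so D = M²/(4πt·(n_e·A·C_max)²).
n_e·A·C_max = 0.28 × 81.0 × 0.101 = 2.291 kg/m.
D = 298²/(4π × 1330 × 2.291²) = 1.01 m²/day.

1.01 m²/day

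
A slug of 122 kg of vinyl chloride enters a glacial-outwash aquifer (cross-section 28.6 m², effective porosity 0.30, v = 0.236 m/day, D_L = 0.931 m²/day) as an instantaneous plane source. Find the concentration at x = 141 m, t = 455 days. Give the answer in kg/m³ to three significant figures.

0.100 kg/m³

For an instantaneous plane source, C(x,t) = M/(n_e·A·√(4πDt)) · exp(−(x−vt)²/(4Dt)), with n_e·A the pore (flow) area.
Plume center vt = 0.236 × 455 = 107.38 m, so the well at 141 m is 33.62 m downgradient of the peak.
√(4πDt) = 72.96 m, giving peak height M/(n_e·A·√(4πDt)) = 122/(0.30 × 28.6 × 72.96) = 0.1949 kg/m³.
(x−vt)²/(4Dt) = (33.62)²/(4 × 0.931 × 455) = 0.6671; exp(−0.6671) = 0.5132.
C = 0.1949 × 0.5132 = 0.100 kg/m³.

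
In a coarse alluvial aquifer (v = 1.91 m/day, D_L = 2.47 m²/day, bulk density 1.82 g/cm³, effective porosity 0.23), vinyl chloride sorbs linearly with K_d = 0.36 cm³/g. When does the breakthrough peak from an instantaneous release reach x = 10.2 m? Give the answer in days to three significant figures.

Retardation factor R = 1 + ρ_b·K_d/n = 1 + 1.82 × 0.36/0.23 = 3.849.
Sorption retards both mechanisms: v_R = v/R = 0.4962 m/day, D_R = D/R = 0.6417 m²/day.
Peak time from v_R²t² + 2D_R t − x² = 0: t = (√(D_R² + v_R²x²) − D_R)/v_R².
√(D_R² + v_R²x²) = √(0.6417² + 0.4962² × 10.2²) = 5.102; v_R² = 0.2462.
t = (5.102 − 0.6417)/0.2462 = 18.1 days.

18.1 days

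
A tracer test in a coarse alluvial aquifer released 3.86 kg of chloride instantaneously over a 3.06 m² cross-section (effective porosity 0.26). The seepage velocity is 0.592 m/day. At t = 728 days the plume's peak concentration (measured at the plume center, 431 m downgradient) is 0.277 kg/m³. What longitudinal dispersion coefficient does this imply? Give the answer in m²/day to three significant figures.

0.0335 m²/day

At the plume center C_max = M/(n_e·A·√(4πDt)), so D = M²/(4πt·(n_e·A·C_max)²).
n_e·A·C_max = 0.26 × 3.06 × 0.277 = 0.2204 kg/m.
D = 3.86²/(4π × 728 × 0.2204²) = 0.0335 m²/day.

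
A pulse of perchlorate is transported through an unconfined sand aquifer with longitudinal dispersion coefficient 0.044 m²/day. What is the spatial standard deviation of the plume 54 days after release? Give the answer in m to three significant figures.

2.18 m

Dispersive spreading gives a Gaussian with σ² = 2Dt; advection only shifts the center.
σ = √(2 × 0.044 × 54) = 2.18 m.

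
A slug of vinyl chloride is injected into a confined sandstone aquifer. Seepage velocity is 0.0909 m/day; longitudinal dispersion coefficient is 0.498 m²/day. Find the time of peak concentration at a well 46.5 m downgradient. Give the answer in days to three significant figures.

455 days

For the 1D instantaneous-source solution, setting ∂C/∂t = 0 at fixed x gives v²t² + 2Dt − x² = 0, so t = (√(D² + v²x²) − D)/v².
√(D² + v²x²) = √(0.498² + 0.0909² × 46.5²) = 4.256; v² = 0.00826281.
t = (4.256 − 0.498)/0.00826281 = 455 days (vs. the pure-advection estimate x/v = 512 d).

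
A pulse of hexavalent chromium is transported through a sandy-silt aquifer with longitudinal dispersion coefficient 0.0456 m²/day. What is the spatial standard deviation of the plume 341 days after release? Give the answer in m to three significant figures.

5.58 m

Dispersive spreading gives a Gaussian with σ² = 2Dt; advection only shifts the center.
σ = √(2 × 0.0456 × 341) = 5.58 m.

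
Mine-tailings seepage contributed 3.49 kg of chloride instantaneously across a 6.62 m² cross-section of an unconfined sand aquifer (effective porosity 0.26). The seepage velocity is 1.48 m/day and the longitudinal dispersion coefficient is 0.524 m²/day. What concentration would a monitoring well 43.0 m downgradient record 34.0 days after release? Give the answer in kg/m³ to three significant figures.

0.0639 kg/m³

For an instantaneous plane source, C(x,t) = M/(n_e·A·√(4πDt)) · exp(−(x−vt)²/(4Dt)), with n_e·A the pore (flow) area.
Plume center vt = 1.48 × 34.0 = 50.32 m, so the well at 43.0 m is 7.32 m upgradient of the peak.
√(4πDt) = 14.96 m, giving peak height M/(n_e·A·√(4πDt)) = 3.49/(0.26 × 6.62 × 14.96) = 0.1355 kg/m³.
(x−vt)²/(4Dt) = (-7.32)²/(4 × 0.524 × 34.0) = 0.7519; exp(−0.7519) = 0.4715.
C = 0.1355 × 0.4715 = 0.0639 kg/m³.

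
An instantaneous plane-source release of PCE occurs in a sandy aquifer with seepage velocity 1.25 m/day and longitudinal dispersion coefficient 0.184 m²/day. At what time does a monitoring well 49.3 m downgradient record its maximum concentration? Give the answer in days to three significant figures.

39.3 days

For the 1D instantaneous-source solution, setting ∂C/∂t = 0 at fixed x gives v²t² + 2Dt − x² = 0, so t = (√(D² + v²x²) − D)/v².
√(D² + v²x²) = √(0.184² + 1.25² × 49.3²) = 61.63; v² = 1.5625.
t = (61.63 − 0.184)/1.5625 = 39.3 days (vs. the pure-advection estimate x/v = 39.4 d).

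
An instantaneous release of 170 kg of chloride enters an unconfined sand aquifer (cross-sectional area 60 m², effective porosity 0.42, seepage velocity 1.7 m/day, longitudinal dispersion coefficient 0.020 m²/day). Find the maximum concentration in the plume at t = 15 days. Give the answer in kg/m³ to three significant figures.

The peak of an instantaneous 1D plume sits at x = vt; there the Gaussian factor is 1 and C_max = M/(n_e·A·√(4πDt)), where n_e·A is the pore area the mass is dissolved in.
√(4πDt) = √(4π × 0.020 × 15) = 1.942 m, so C_max = 170/(0.42 × 60 × 1.942) = 3.47 kg/m³.

3.47 kg/m³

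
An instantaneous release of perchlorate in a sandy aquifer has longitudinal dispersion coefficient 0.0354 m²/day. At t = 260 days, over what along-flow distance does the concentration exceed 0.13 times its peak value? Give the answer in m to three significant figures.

17.3 m

The plume is Gaussian with σ = √(2Dt) = √(2 × 0.0354 × 260) = 4.290 m.
C/C_peak = exp(−Δx²/(2σ²)) = 0.13 ⇒ Δx = σ·√(−2 ln 0.13) = 4.290 × 2.020 = 8.666 m.
Width = 2Δx = 17.3 m.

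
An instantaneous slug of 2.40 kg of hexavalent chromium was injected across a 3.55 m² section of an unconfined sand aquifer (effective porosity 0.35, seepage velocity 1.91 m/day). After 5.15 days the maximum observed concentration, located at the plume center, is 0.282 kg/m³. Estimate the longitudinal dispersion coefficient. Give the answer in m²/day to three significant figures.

0.725 m²/day

At the plume center C_max = M/(n_e·A·√(4πDt)), so D = M²/(4πt·(n_e·A·C_max)²).
n_e·A·C_max = 0.35 × 3.55 × 0.282 = 0.3504 kg/m.
D = 2.40²/(4π × 5.15 × 0.3504²) = 0.725 m²/day.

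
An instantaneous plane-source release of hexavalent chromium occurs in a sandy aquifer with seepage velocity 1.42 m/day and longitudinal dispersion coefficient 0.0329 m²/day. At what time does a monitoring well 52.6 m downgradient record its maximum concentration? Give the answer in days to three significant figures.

37.0 days

For the 1D instantaneous-source solution, setting ∂C/∂t = 0 at fixed x gives v²t² + 2Dt − x² = 0, so t = (√(D² + v²x²) − D)/v².
√(D² + v²x²) = √(0.0329² + 1.42² × 52.6²) = 74.69; v² = 2.0164.
t = (74.69 − 0.0329)/2.0164 = 37.0 days (vs. the pure-advection estimate x/v = 37.0 d).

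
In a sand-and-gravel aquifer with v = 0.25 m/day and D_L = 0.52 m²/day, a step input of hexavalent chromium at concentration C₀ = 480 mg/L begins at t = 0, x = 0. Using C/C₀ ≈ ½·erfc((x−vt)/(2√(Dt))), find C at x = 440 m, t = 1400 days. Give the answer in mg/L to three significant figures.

4.40 mg/L

For a continuous step input, C/C₀ ≈ ½·erfc((x−vt)/(2√(Dt))).
vt = 0.25 × 1400 = 350 m and 2√(Dt) = 2√(0.52 × 1400) = 53.96 m.
Argument (x−vt)/(2√(Dt)) = (440 − 350)/53.96 = 1.668; ½·erfc(1.668) = 0.009164.
C = 480 × 0.009164 = 4.40 mg/L.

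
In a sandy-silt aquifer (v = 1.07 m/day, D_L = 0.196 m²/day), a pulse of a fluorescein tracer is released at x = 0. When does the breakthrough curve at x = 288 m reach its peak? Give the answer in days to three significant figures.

269 days

For the 1D instantaneous-source solution, setting ∂C/∂t = 0 at fixed x gives v²t² + 2Dt − x² = 0, so t = (√(D² + v²x²) − D)/v².
√(D² + v²x²) = √(0.196² + 1.07² × 288²) = 308.2; v² = 1.1449.
t = (308.2 − 0.196)/1.1449 = 269 days (vs. the pure-advection estimate x/v = 269 d).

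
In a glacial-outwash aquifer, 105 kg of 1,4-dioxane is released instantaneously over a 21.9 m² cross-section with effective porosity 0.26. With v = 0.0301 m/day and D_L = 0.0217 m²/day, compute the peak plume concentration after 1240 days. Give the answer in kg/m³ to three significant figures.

The peak of an instantaneous 1D plume sits at x = vt; there the Gaussian factor is 1 and C_max = M/(n_e·A·√(4πDt)), where n_e·A is the pore area the mass is dissolved in.
√(4πDt) = √(4π × 0.0217 × 1240) = 18.39 m, so C_max = 105/(0.26 × 21.9 × 18.39) = 1.00 kg/m³.

1.00 kg/m³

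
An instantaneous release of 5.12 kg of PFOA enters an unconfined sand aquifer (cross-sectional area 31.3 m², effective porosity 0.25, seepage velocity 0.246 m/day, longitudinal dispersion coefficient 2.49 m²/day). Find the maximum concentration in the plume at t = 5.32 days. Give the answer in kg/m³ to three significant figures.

0.0507 kg/m³

The peak of an instantaneous 1D plume sits at x = vt; there the Gaussian factor is 1 and C_max = M/(n_e·A·√(4πDt)), where n_e·A is the pore area the mass is dissolved in.
√(4πDt) = √(4π × 2.49 × 5.32) = 12.90 m, so C_max = 5.12/(0.25 × 31.3 × 12.90) = 0.0507 kg/m³.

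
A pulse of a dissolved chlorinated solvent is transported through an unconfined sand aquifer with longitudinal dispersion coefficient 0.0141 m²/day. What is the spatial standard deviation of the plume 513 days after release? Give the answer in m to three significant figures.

Dispersive spreading gives a Gaussian with σ² = 2Dt; advection only shifts the center.
σ = √(2 × 0.0141 × 513) = 3.80 m.

3.80 m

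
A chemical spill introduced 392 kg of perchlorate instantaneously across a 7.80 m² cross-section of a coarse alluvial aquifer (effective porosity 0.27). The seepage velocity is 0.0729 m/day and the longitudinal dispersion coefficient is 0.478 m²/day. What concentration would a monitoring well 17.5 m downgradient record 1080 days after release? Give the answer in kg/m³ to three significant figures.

0.376 kg/m³

For an instantaneous plane source, C(x,t) = M/(n_e·A·√(4πDt)) · exp(−(x−vt)²/(4Dt)), with n_e·A the pore (flow) area.
Plume center vt = 0.0729 × 1080 = 78.732 m, so the well at 17.5 m is 61.232 m upgradient of the peak.
√(4πDt) = 80.54 m, giving peak height M/(n_e·A·√(4πDt)) = 392/(0.27 × 7.80 × 80.54) = 2.311 kg/m³.
(x−vt)²/(4Dt) = (-61.232)²/(4 × 0.478 × 1080) = 1.816; exp(−1.816) = 0.1627.
C = 2.311 × 0.1627 = 0.376 kg/m³.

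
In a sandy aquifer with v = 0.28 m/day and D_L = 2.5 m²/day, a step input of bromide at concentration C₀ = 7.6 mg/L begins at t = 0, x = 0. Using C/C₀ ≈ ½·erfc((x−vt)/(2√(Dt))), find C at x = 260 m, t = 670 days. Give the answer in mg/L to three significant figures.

For a continuous step input, C/C₀ ≈ ½·erfc((x−vt)/(2√(Dt))).
vt = 0.28 × 670 = 187.6 m and 2√(Dt) = 2√(2.5 × 670) = 81.85 m.
Argument (x−vt)/(2√(Dt)) = (260 − 187.6)/81.85 = 0.8845; ½·erfc(0.8845) = 0.1055.
C = 7.6 × 0.1055 = 0.802 mg/L.

0.802 mg/L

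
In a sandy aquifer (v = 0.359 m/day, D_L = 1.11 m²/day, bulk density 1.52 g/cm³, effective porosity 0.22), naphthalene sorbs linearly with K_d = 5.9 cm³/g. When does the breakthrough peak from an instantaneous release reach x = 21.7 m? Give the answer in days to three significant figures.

2190 days

Retardation factor R = 1 + ρ_b·K_d/n = 1 + 1.52 × 5.9/0.22 = 41.76.
Sorption retards both mechanisms: v_R = v/R = 0.008597 m/day, D_R = D/R = 0.02658 m²/day.
Peak time from v_R²t² + 2D_R t − x² = 0: t = (√(D_R² + v_R²x²) − D_R)/v_R².
√(D_R² + v_R²x²) = √(0.02658² + 0.008597² × 21.7²) = 0.1884; v_R² = 7.391e-05.
t = (0.1884 − 0.02658)/7.391e-05 = 2190 days.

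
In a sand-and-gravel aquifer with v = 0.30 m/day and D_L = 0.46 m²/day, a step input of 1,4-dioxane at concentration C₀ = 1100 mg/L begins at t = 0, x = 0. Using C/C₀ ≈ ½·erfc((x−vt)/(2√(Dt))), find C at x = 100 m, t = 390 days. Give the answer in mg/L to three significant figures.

For a continuous step input, C/C₀ ≈ ½·erfc((x−vt)/(2√(Dt))).
vt = 0.30 × 390 = 117 m and 2√(Dt) = 2√(0.46 × 390) = 26.79 m.
Argument (x−vt)/(2√(Dt)) = (100 − 117)/26.79 = -0.6346; ½·erfc(-0.6346) = 0.8153.
C = 1100 × 0.8153 = 897 mg/L.

897 mg/L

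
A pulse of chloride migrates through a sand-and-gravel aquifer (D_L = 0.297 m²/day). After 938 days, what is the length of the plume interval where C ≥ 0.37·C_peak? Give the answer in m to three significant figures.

The plume is Gaussian with σ = √(2Dt) = √(2 × 0.297 × 938) = 23.60 m.
C/C_peak = exp(−Δx²/(2σ²)) = 0.37 ⇒ Δx = σ·√(−2 ln 0.37) = 23.60 × 1.410 = 33.28 m.
Width = 2Δx = 66.6 m.

66.6 m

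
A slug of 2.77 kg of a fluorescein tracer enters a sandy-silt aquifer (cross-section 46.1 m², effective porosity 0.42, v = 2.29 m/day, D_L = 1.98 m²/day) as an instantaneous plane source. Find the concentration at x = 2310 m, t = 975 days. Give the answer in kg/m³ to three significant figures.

0.000424 kg/m³

For an instantaneous plane source, C(x,t) = M/(n_e·A·√(4πDt)) · exp(−(x−vt)²/(4Dt)), with n_e·A the pore (flow) area.
Plume center vt = 2.29 × 975 = 2232.75 m, so the well at 2310 m is 77.25 m downgradient of the peak.
√(4πDt) = 155.8 m, giving peak height M/(n_e·A·√(4πDt)) = 2.77/(0.42 × 46.1 × 155.8) = 0.0009183 kg/m³.
(x−vt)²/(4Dt) = (77.25)²/(4 × 1.98 × 975) = 0.7728; exp(−0.7728) = 0.4617.
C = 0.0009183 × 0.4617 = 0.000424 kg/m³.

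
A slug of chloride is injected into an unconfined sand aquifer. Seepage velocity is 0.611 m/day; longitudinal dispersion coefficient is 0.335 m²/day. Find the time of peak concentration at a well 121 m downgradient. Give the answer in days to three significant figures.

For the 1D instantaneous-source solution, setting ∂C/∂t = 0 at fixed x gives v²t² + 2Dt − x² = 0, so t = (√(D² + v²x²) − D)/v².
√(D² + v²x²) = √(0.335² + 0.611² × 121²) = 73.93; v² = 0.373321.
t = (73.93 − 0.335)/0.373321 = 197 days (vs. the pure-advection estimate x/v = 198 d).

197 days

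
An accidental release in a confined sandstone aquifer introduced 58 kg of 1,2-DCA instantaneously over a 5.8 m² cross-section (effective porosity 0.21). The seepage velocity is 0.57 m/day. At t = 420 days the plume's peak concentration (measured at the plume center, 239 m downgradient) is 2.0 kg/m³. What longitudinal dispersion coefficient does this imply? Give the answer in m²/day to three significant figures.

At the plume center C_max = M/(n_e·A·√(4πDt)), so D = M²/(4πt·(n_e·A·C_max)²).
n_e·A·C_max = 0.21 × 5.8 × 2.0 = 2.436 kg/m.
D = 58²/(4π × 420 × 2.436²) = 0.107 m²/day.

0.107 m²/day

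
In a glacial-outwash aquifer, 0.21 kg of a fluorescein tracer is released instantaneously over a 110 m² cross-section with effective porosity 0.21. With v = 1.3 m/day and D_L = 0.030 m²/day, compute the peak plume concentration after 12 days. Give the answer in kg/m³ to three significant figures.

0.00427 kg/m³

The peak of an instantaneous 1D plume sits at x = vt; there the Gaussian factor is 1 and C_max = M/(n_e·A·√(4πDt)), where n_e·A is the pore area the mass is dissolved in.
√(4πDt) = √(4π × 0.030 × 12) = 2.127 m, so C_max = 0.21/(0.21 × 110 × 2.127) = 0.00427 kg/m³.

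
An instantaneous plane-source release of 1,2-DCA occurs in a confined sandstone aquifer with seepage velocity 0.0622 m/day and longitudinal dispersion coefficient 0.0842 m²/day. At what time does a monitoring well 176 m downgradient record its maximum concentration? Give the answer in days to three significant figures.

2810 days

For the 1D instantaneous-source solution, setting ∂C/∂t = 0 at fixed x gives v²t² + 2Dt − x² = 0, so t = (√(D² + v²x²) − D)/v².
√(D² + v²x²) = √(0.0842² + 0.0622² × 176²) = 10.95; v² = 0.00386884.
t = (10.95 − 0.0842)/0.00386884 = 2810 days (vs. the pure-advection estimate x/v = 2830 d).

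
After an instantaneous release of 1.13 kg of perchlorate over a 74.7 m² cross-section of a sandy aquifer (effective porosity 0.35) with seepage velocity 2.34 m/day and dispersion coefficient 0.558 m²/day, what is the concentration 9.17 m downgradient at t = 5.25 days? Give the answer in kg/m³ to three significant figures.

For an instantaneous plane source, C(x,t) = M/(n_e·A·√(4πDt)) · exp(−(x−vt)²/(4Dt)), with n_e·A the pore (flow) area.
Plume center vt = 2.34 × 5.25 = 12.285 m, so the well at 9.17 m is 3.115 m upgradient of the peak.
√(4πDt) = 6.067 m, giving peak height M/(n_e·A·√(4πDt)) = 1.13/(0.35 × 74.7 × 6.067) = 0.007124 kg/m³.
(x−vt)²/(4Dt) = (-3.115)²/(4 × 0.558 × 5.25) = 0.8281; exp(−0.8281) = 0.4369.
C = 0.007124 × 0.4369 = 0.00311 kg/m³.

0.00311 kg/m³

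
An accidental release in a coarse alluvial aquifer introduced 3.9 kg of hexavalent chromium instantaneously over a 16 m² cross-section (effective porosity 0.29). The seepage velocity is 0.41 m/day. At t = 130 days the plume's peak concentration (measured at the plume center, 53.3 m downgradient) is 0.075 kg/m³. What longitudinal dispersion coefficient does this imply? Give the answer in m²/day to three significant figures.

0.0769 m²/day

At the plume center C_max = M/(n_e·A·√(4πDt)), so D = M²/(4πt·(n_e·A·C_max)²).
n_e·A·C_max = 0.29 × 16 × 0.075 = 0.3480 kg/m.
D = 3.9²/(4π × 130 × 0.3480²) = 0.0769 m²/day.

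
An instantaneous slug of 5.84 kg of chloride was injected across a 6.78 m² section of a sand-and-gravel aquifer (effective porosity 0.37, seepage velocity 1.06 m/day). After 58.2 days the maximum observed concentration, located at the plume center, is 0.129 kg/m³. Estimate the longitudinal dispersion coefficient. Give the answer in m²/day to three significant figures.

0.445 m²/day

At the plume center C_max = M/(n_e·A·√(4πDt)), so D = M²/(4πt·(n_e·A·C_max)²).
n_e·A·C_max = 0.37 × 6.78 × 0.129 = 0.3236 kg/m.
D = 5.84²/(4π × 58.2 × 0.3236²) = 0.445 m²/day.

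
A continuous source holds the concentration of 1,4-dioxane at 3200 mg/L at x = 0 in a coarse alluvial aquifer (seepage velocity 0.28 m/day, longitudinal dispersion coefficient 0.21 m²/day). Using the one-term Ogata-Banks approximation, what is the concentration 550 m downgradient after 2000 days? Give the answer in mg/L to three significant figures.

2030 mg/L

For a continuous step input, C/C₀ ≈ ½·erfc((x−vt)/(2√(Dt))).
vt = 0.28 × 2000 = 560 m and 2√(Dt) = 2√(0.21 × 2000) = 40.99 m.
Argument (x−vt)/(2√(Dt)) = (550 − 560)/40.99 = -0.2440; ½·erfc(-0.2440) = 0.6350.
C = 3200 × 0.6350 = 2030 mg/L.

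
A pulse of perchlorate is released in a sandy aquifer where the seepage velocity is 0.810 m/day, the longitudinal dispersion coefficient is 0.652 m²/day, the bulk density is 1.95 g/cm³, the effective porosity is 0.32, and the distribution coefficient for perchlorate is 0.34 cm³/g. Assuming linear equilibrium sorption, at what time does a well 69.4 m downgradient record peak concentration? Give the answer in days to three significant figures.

260 days

Retardation factor R = 1 + ρ_b·K_d/n = 1 + 1.95 × 0.34/0.32 = 3.072.
Sorption retards both mechanisms: v_R = v/R = 0.2637 m/day, D_R = D/R = 0.2122 m²/day.
Peak time from v_R²t² + 2D_R t − x² = 0: t = (√(D_R² + v_R²x²) − D_R)/v_R².
√(D_R² + v_R²x²) = √(0.2122² + 0.2637² × 69.4²) = 18.30; v_R² = 0.06954.
t = (18.30 − 0.2122)/0.06954 = 260 days.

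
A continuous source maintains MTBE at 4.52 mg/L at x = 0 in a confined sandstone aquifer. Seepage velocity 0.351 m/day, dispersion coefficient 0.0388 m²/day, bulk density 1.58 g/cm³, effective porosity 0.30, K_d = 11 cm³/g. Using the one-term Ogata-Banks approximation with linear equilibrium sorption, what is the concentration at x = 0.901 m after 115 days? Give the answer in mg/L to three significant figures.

1.31 mg/L

Retardation factor R = 1 + ρ_b·K_d/n = 1 + 1.58 × 11/0.30 = 58.93.
Sorption retards both mechanisms: v_R = v/R = 0.005956 m/day, D_R = D/R = 0.0006584 m²/day.
v_R·t = 0.005956 × 115 = 0.68494 m; 2√(D_R t) = 0.5503 m; argument = (0.901 − 0.68494)/0.5503 = 0.3926.
C = C₀ × ½·erfc(0.3926) = 4.52 × 0.2894 = 1.31 mg/L.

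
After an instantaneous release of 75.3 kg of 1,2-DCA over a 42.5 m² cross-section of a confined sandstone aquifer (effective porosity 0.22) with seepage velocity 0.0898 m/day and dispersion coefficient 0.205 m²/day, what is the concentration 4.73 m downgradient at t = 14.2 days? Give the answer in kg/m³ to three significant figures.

0.478 kg/m³

For an instantaneous plane source, C(x,t) = M/(n_e·A·√(4πDt)) · exp(−(x−vt)²/(4Dt)), with n_e·A the pore (flow) area.
Plume center vt = 0.0898 × 14.2 = 1.27516 m, so the well at 4.73 m is 3.45484 m downgradient of the peak.
√(4πDt) = 6.048 m, giving peak height M/(n_e·A·√(4πDt)) = 75.3/(0.22 × 42.5 × 6.048) = 1.332 kg/m³.
(x−vt)²/(4Dt) = (3.45484)²/(4 × 0.205 × 14.2) = 1.025; exp(−1.025) = 0.3588.
C = 1.332 × 0.3588 = 0.478 kg/m³.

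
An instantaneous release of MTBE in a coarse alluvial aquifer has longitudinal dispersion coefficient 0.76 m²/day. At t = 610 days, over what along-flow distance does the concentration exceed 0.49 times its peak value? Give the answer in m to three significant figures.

72.7 m

The plume is Gaussian with σ = √(2Dt) = √(2 × 0.76 × 610) = 30.45 m.
C/C_peak = exp(−Δx²/(2σ²)) = 0.49 ⇒ Δx = σ·√(−2 ln 0.49) = 30.45 × 1.194 = 36.36 m.
Width = 2Δx = 72.7 m.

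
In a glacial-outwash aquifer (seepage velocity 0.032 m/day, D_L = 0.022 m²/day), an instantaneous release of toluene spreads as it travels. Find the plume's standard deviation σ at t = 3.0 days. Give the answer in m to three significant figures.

0.363 m

Dispersive spreading gives a Gaussian with σ² = 2Dt; advection only shifts the center.
σ = √(2 × 0.022 × 3.0) = 0.363 m.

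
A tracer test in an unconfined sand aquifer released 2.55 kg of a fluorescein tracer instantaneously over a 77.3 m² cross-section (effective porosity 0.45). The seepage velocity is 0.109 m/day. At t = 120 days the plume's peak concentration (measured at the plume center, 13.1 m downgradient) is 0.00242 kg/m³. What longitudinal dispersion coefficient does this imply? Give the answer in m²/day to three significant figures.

0.609 m²/day

At the plume center C_max = M/(n_e·A·√(4πDt)), so D = M²/(4πt·(n_e·A·C_max)²).
n_e·A·C_max = 0.45 × 77.3 × 0.00242 = 0.08418 kg/m.
D = 2.55²/(4π × 120 × 0.08418²) = 0.609 m²/day.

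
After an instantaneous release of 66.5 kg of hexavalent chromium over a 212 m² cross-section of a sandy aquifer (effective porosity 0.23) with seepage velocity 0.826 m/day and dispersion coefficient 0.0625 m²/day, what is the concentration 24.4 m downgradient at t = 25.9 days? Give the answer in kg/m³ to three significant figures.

0.0749 kg/m³

For an instantaneous plane source, C(x,t) = M/(n_e·A·√(4πDt)) · exp(−(x−vt)²/(4Dt)), with n_e·A the pore (flow) area.
Plume center vt = 0.826 × 25.9 = 21.3934 m, so the well at 24.4 m is 3.0066 m downgradient of the peak.
√(4πDt) = 4.510 m, giving peak height M/(n_e·A·√(4πDt)) = 66.5/(0.23 × 212 × 4.510) = 0.3024 kg/m³.
(x−vt)²/(4Dt) = (3.0066)²/(4 × 0.0625 × 25.9) = 1.396; exp(−1.396) = 0.2476.
C = 0.3024 × 0.2476 = 0.0749 kg/m³.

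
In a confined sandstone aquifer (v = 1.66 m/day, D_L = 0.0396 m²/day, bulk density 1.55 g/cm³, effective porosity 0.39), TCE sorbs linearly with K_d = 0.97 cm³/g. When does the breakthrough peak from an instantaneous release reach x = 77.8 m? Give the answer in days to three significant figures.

227 days

Retardation factor R = 1 + ρ_b·K_d/n = 1 + 1.55 × 0.97/0.39 = 4.855.
Sorption retards both mechanisms: v_R = v/R = 0.3419 m/day, D_R = D/R = 0.008157 m²/day.
Peak time from v_R²t² + 2D_R t − x² = 0: t = (√(D_R² + v_R²x²) − D_R)/v_R².
√(D_R² + v_R²x²) = √(0.008157² + 0.3419² × 77.8²) = 26.60; v_R² = 0.1169.
t = (26.60 − 0.008157)/0.1169 = 227 days.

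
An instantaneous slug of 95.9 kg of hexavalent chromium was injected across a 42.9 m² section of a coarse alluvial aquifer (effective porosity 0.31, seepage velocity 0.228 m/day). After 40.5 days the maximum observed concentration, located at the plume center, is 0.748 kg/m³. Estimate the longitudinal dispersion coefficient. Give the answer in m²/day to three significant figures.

At the plume center C_max = M/(n_e·A·√(4πDt)), so D = M²/(4πt·(n_e·A·C_max)²).
n_e·A·C_max = 0.31 × 42.9 × 0.748 = 9.948 kg/m.
D = 95.9²/(4π × 40.5 × 9.948²) = 0.183 m²/day.

0.183 m²/day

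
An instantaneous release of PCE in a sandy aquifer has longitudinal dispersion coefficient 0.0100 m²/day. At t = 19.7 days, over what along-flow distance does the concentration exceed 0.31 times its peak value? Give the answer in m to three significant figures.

1.92 m

The plume is Gaussian with σ = √(2Dt) = √(2 × 0.0100 × 19.7) = 0.6277 m.
C/C_peak = exp(−Δx²/(2σ²)) = 0.31 ⇒ Δx = σ·√(−2 ln 0.31) = 0.6277 × 1.530 = 0.9604 m.
Width = 2Δx = 1.92 m.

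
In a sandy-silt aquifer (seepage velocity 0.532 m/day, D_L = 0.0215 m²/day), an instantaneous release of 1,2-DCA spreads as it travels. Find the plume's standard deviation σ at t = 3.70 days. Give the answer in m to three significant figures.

Dispersive spreading gives a Gaussian with σ² = 2Dt; advection only shifts the center.
σ = √(2 × 0.0215 × 3.70) = 0.399 m.

0.399 m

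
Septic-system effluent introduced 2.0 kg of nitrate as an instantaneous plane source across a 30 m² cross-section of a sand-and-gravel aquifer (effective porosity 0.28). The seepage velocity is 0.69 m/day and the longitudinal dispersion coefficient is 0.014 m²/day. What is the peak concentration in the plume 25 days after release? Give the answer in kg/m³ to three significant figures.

0.114 kg/m³

The peak of an instantaneous 1D plume sits at x = vt; there the Gaussian factor is 1 and C_max = M/(n_e·A·√(4πDt)), where n_e·A is the pore area the mass is dissolved in.
√(4πDt) = √(4π × 0.014 × 25) = 2.097 m, so C_max = 2.0/(0.28 × 30 × 2.097) = 0.114 kg/m³.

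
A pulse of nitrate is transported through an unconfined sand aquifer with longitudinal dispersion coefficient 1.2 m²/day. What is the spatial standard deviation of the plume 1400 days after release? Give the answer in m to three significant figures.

58.0 m

Dispersive spreading gives a Gaussian with σ² = 2Dt; advection only shifts the center.
σ = √(2 × 1.2 × 1400) = 58.0 m.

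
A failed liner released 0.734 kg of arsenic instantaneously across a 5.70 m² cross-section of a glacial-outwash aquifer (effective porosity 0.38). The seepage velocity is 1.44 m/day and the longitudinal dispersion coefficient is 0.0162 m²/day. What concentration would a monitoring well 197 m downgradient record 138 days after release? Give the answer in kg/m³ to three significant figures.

For an instantaneous plane source, C(x,t) = M/(n_e·A·√(4πDt)) · exp(−(x−vt)²/(4Dt)), with n_e·A the pore (flow) area.
Plume center vt = 1.44 × 138 = 198.72 m, so the well at 197 m is 1.72 m upgradient of the peak.
√(4πDt) = 5.300 m, giving peak height M/(n_e·A·√(4πDt)) = 0.734/(0.38 × 5.70 × 5.300) = 0.06394 kg/m³.
(x−vt)²/(4Dt) = (-1.72)²/(4 × 0.0162 × 138) = 0.3308; exp(−0.3308) = 0.7183.
C = 0.06394 × 0.7183 = 0.0459 kg/m³.

0.0459 kg/m³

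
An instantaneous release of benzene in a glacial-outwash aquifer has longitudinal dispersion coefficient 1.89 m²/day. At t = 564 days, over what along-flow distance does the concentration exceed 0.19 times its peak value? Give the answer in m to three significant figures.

168 m

The plume is Gaussian with σ = √(2Dt) = √(2 × 1.89 × 564) = 46.17 m.
C/C_peak = exp(−Δx²/(2σ²)) = 0.19 ⇒ Δx = σ·√(−2 ln 0.19) = 46.17 × 1.822 = 84.12 m.
Width = 2Δx = 168 m.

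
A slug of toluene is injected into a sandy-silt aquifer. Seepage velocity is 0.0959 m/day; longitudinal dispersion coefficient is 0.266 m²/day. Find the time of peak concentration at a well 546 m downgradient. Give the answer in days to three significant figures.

For the 1D instantaneous-source solution, setting ∂C/∂t = 0 at fixed x gives v²t² + 2Dt − x² = 0, so t = (√(D² + v²x²) − D)/v².
√(D² + v²x²) = √(0.266² + 0.0959² × 546²) = 52.36; v² = 0.00919681.
t = (52.36 − 0.266)/0.00919681 = 5660 days (vs. the pure-advection estimate x/v = 5690 d).

5660 days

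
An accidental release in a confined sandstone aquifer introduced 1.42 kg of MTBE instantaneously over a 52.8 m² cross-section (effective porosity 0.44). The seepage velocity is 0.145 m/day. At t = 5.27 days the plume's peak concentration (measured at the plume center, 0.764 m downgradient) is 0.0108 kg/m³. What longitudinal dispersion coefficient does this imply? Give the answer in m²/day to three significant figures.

0.484 m²/day

At the plume center C_max = M/(n_e·A·√(4πDt)), so D = M²/(4πt·(n_e·A·C_max)²).
n_e·A·C_max = 0.44 × 52.8 × 0.0108 = 0.2509 kg/m.
D = 1.42²/(4π × 5.27 × 0.2509²) = 0.484 m²/day.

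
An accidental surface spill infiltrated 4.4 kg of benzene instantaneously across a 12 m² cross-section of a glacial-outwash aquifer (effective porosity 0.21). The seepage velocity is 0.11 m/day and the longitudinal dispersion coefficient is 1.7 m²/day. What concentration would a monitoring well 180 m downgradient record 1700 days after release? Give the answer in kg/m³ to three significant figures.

0.00912 kg/m³

For an instantaneous plane source, C(x,t) = M/(n_e·A·√(4πDt)) · exp(−(x−vt)²/(4Dt)), with n_e·A the pore (flow) area.
Plume center vt = 0.11 × 1700 = 187 m, so the well at 180 m is 7 m upgradient of the peak.
√(4πDt) = 190.6 m, giving peak height M/(n_e·A·√(4πDt)) = 4.4/(0.21 × 12 × 190.6) = 0.009161 kg/m³.
(x−vt)²/(4Dt) = (-7)²/(4 × 1.7 × 1700) = 0.004239; exp(−0.004239) = 0.9958.
C = 0.009161 × 0.9958 = 0.00912 kg/m³.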